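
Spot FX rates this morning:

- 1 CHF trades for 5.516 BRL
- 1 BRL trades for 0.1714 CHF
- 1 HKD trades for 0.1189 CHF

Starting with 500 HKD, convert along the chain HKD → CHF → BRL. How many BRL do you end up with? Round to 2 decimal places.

500 HKD × 0.1189 = 59.45 CHF
59.45 CHF × 5.516 = 327.9262 BRL

327.93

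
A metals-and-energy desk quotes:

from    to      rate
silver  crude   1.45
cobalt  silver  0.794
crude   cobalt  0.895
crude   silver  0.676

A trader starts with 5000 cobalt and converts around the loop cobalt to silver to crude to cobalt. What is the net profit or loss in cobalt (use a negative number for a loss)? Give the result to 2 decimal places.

152.07

5000 cobalt × 0.794 = 3970 silver
3970 silver × 1.45 = 5756.5 crude
5756.5 crude × 0.895 = 5152.0675 cobalt
Net change: 5152.0675 − 5000 = 152.0675 cobalt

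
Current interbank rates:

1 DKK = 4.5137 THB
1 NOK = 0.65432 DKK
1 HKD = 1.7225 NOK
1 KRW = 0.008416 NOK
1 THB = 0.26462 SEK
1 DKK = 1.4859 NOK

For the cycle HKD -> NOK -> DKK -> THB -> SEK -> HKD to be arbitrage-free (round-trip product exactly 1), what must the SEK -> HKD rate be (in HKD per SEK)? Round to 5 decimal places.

0.74284

Known legs of the cycle: 1.7225 × 0.65432 × 4.5137 × 0.26462 = 1.3461851066304628
For no arbitrage the full-cycle product must be 1, so the missing rate is 1 / 1.3461851066304628 ≈ 0.7428399.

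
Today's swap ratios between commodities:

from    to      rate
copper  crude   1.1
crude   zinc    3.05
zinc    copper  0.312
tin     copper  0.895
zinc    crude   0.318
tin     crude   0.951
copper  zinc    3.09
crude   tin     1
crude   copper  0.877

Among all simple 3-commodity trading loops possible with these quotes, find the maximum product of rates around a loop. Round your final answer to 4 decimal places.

copper→crude→zinc→copper: 1.1 × 3.05 × 0.312 = 1.04676
copper→crude→tin→copper: 1.1 × 1 × 0.895 = 0.98450
copper→zinc→crude→copper: 3.09 × 0.318 × 0.877 = 0.86176
Maximum is copper→crude→zinc→copper at 1.0468; arbitrage exists.

1.0468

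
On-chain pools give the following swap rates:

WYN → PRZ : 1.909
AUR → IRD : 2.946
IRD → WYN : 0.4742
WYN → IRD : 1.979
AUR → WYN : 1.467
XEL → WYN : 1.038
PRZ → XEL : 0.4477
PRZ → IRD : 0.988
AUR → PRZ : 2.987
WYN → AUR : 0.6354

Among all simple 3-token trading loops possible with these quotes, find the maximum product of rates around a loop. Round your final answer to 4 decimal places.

IRD→WYN→PRZ→IRD: 0.4742 × 1.909 × 0.988 = 0.89438
IRD→WYN→AUR→IRD: 0.4742 × 0.6354 × 2.946 = 0.88765
XEL→WYN→PRZ→XEL: 1.038 × 1.909 × 0.4477 = 0.88714
Maximum is IRD→WYN→PRZ→IRD at 0.8944; no arbitrage — every cycle loses value.

0.8944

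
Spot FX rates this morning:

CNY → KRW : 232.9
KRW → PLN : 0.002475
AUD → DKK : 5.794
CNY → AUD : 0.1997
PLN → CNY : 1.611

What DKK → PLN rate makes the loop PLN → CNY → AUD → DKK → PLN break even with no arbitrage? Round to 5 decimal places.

0.53647

Known legs of the cycle: 1.611 × 0.1997 × 5.794 = 1.8640265598
For no arbitrage the full-cycle product must be 1, so the missing rate is 1 / 1.8640265598 ≈ 0.5364730.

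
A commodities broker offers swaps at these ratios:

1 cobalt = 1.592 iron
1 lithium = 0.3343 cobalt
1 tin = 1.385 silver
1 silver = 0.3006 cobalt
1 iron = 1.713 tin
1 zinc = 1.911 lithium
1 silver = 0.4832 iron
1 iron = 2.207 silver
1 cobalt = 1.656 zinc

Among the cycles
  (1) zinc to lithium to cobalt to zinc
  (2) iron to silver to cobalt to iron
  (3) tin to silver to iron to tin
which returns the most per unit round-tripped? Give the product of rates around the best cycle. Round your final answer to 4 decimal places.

1.1464

(1) 1.911 × 0.3343 × 1.656 = 1.05793
(2) 2.207 × 0.3006 × 1.592 = 1.05617
(3) 1.385 × 0.4832 × 1.713 = 1.14639
Highest is cycle (3) at 1.1464 (>1, arbitrage).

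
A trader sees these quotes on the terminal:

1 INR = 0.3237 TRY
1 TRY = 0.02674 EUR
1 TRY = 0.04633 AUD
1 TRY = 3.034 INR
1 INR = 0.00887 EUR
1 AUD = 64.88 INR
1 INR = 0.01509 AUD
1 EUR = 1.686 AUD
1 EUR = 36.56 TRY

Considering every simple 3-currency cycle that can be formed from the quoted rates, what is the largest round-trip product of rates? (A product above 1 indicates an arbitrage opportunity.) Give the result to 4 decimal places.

0.9839

INR→EUR→TRY→INR: 0.00887 × 36.56 × 3.034 = 0.98389
INR→TRY→AUD→INR: 0.3237 × 0.04633 × 64.88 = 0.97301
INR→EUR→AUD→INR: 0.00887 × 1.686 × 64.88 = 0.97027
Maximum is INR→EUR→TRY→INR at 0.9839; no arbitrage — every cycle loses value.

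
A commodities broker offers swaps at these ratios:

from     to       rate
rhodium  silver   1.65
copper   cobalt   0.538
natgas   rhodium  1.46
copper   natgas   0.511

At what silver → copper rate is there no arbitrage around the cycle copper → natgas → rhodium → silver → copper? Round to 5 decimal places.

0.81235

Known legs of the cycle: 0.511 × 1.46 × 1.65 = 1.230999
For no arbitrage the full-cycle product must be 1, so the missing rate is 1 / 1.230999 ≈ 0.8123483.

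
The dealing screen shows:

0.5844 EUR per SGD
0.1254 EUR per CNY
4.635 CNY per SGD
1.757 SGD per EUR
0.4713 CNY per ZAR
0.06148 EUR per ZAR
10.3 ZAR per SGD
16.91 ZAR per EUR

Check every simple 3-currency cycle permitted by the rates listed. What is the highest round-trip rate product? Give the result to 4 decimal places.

1.1126

SGD→ZAR→EUR→SGD: 10.3 × 0.06148 × 1.757 = 1.11261
SGD→CNY→EUR→SGD: 4.635 × 0.1254 × 1.757 = 1.02122
ZAR→CNY→EUR→ZAR: 0.4713 × 0.1254 × 16.91 = 0.99940
Maximum is SGD→ZAR→EUR→SGD at 1.1126; arbitrage exists.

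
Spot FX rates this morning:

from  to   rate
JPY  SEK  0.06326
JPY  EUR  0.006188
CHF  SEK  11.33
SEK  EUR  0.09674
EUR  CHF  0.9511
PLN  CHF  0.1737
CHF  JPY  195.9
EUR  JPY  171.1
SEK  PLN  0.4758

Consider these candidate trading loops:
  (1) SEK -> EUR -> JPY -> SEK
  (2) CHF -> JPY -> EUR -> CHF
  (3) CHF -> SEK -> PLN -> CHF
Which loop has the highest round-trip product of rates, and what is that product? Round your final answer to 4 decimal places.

1.1530

(1) 0.09674 × 171.1 × 0.06326 = 1.04709
(2) 195.9 × 0.006188 × 0.9511 = 1.15295
(3) 11.33 × 0.4758 × 0.1737 = 0.93638
Highest is cycle (2) at 1.1530 (>1, arbitrage).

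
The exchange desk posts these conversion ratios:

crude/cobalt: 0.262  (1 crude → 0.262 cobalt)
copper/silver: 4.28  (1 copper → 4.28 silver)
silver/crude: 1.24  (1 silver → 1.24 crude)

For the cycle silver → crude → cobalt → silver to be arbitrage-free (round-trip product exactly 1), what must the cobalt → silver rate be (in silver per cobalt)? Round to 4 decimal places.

3.0781

Known legs of the cycle: 1.24 × 0.262 = 0.32488
For no arbitrage the full-cycle product must be 1, so the missing rate is 1 / 0.32488 ≈ 3.078060.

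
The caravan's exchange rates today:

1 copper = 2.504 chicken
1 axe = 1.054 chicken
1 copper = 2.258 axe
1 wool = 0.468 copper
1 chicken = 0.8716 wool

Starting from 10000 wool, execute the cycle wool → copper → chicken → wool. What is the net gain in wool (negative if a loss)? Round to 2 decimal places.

214.04

10000 wool × 0.468 = 4680 copper
4680 copper × 2.504 = 11718.72 chicken
11718.72 chicken × 0.8716 = 10214.036352 wool
Net change: 10214.036352 − 10000 = 214.036352 wool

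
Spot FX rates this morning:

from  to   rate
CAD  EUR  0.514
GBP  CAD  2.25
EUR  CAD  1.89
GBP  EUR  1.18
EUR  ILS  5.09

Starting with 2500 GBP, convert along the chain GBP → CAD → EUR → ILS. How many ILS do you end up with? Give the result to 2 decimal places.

14716.46

2500 GBP × 2.25 = 5625 CAD
5625 CAD × 0.514 = 2891.25 EUR
2891.25 EUR × 5.09 = 14716.4625 ILS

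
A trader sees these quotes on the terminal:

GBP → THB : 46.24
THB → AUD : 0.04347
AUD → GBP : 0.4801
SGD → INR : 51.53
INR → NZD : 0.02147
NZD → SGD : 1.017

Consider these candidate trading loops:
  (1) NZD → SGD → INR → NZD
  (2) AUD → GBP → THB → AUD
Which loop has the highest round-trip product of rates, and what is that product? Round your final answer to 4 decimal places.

(1) 1.017 × 51.53 × 0.02147 = 1.12516
(2) 0.4801 × 46.24 × 0.04347 = 0.96503
Highest is cycle (1) at 1.1252 (>1, arbitrage).

1.1252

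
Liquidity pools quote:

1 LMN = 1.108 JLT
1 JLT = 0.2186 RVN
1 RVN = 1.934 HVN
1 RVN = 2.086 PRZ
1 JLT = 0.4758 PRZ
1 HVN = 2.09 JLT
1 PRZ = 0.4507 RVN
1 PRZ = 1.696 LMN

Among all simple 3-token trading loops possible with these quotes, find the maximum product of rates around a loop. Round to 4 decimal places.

0.8941

JLT→PRZ→LMN→JLT: 0.4758 × 1.696 × 1.108 = 0.89411
HVN→JLT→RVN→HVN: 2.09 × 0.2186 × 1.934 = 0.88359
Maximum is JLT→PRZ→LMN→JLT at 0.8941; no arbitrage — every cycle loses value.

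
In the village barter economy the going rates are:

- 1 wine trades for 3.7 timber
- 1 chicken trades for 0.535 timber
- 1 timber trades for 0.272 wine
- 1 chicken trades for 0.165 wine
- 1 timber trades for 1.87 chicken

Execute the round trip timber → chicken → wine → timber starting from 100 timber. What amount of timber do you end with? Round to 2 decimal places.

114.16

100 timber × 1.87 = 187 chicken
187 chicken × 0.165 = 30.855 wine
30.855 wine × 3.7 = 114.1635 timber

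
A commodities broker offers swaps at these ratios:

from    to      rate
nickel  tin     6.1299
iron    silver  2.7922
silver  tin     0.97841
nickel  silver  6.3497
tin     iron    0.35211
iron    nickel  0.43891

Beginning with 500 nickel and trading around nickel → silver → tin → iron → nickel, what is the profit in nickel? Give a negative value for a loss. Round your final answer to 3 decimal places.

500 nickel × 6.3497 = 3174.85 silver
3174.85 silver × 0.97841 = 3106.3049885 tin
3106.3049885 tin × 0.35211 = 1093.761049500735 iron
1093.761049500735 iron × 0.43891 = 480.06266223636759885 nickel
Net change: 480.06266223636759885 − 500 = -19.93733776363240115 nickel

-19.937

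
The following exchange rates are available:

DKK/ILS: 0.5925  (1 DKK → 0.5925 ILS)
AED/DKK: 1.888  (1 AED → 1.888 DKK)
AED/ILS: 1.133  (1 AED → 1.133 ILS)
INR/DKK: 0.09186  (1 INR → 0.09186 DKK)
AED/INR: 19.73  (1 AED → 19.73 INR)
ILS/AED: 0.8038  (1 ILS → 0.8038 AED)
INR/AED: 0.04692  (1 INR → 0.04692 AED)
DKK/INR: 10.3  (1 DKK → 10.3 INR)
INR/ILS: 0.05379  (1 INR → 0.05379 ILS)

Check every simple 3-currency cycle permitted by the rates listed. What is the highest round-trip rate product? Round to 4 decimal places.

0.9124

INR→AED→DKK→INR: 0.04692 × 1.888 × 10.3 = 0.91243
DKK→ILS→AED→DKK: 0.5925 × 0.8038 × 1.888 = 0.89916
INR→ILS→AED→INR: 0.05379 × 0.8038 × 19.73 = 0.85305
Maximum is INR→AED→DKK→INR at 0.9124; no arbitrage — every cycle loses value.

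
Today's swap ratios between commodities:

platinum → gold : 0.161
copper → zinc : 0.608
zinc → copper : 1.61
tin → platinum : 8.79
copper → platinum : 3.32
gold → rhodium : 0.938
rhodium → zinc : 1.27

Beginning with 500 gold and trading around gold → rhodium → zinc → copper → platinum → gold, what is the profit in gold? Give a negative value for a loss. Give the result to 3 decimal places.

500 gold × 0.938 = 469 rhodium
469 rhodium × 1.27 = 595.63 zinc
595.63 zinc × 1.61 = 958.9643 copper
958.9643 copper × 3.32 = 3183.761476 platinum
3183.761476 platinum × 0.161 = 512.585597636 gold
Net change: 512.585597636 − 500 = 12.585597636 gold

12.586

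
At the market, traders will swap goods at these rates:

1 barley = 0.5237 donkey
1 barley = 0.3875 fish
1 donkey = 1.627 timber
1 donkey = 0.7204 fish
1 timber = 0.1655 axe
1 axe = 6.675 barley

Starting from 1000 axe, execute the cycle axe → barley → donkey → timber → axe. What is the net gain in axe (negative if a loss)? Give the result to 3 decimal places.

1000 axe × 6.675 = 6675 barley
6675 barley × 0.5237 = 3495.6975 donkey
3495.6975 donkey × 1.627 = 5687.4998325 timber
5687.4998325 timber × 0.1655 = 941.28122227875 axe
Net change: 941.28122227875 − 1000 = -58.71877772125 axe

-58.719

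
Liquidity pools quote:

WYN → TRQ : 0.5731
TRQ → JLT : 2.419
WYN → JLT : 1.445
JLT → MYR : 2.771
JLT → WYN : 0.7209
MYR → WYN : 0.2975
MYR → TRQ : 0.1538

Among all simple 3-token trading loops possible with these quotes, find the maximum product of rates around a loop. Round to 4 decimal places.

1.1912

JLT→MYR→WYN→JLT: 2.771 × 0.2975 × 1.445 = 1.19122
JLT→MYR→TRQ→JLT: 2.771 × 0.1538 × 2.419 = 1.03093
JLT→WYN→TRQ→JLT: 0.7209 × 0.5731 × 2.419 = 0.99940
Maximum is JLT→MYR→WYN→JLT at 1.1912; arbitrage exists.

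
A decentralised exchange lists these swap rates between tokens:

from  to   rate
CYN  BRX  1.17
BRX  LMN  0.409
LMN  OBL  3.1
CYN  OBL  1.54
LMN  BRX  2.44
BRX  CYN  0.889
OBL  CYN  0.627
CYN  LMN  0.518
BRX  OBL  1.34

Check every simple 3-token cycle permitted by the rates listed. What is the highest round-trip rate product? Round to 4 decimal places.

CYN→LMN→BRX→CYN: 0.518 × 2.44 × 0.889 = 1.12362
CYN→LMN→OBL→CYN: 0.518 × 3.1 × 0.627 = 1.00684
CYN→BRX→OBL→CYN: 1.17 × 1.34 × 0.627 = 0.98301
Maximum is CYN→LMN→BRX→CYN at 1.1236; arbitrage exists.

1.1236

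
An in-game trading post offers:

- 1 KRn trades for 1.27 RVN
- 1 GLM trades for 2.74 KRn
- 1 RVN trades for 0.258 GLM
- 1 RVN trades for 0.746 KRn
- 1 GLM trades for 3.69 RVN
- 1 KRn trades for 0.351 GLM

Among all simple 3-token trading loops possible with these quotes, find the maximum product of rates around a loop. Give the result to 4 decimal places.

RVN→KRn→GLM→RVN: 0.746 × 0.351 × 3.69 = 0.96621
RVN→GLM→KRn→RVN: 0.258 × 2.74 × 1.27 = 0.89779
Maximum is RVN→KRn→GLM→RVN at 0.9662; no arbitrage — every cycle loses value.

0.9662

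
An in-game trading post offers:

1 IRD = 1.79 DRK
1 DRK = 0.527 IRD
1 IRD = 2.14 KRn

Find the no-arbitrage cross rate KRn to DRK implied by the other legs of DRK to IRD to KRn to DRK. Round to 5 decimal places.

0.88670

Known legs of the cycle: 0.527 × 2.14 = 1.12778
For no arbitrage the full-cycle product must be 1, so the missing rate is 1 / 1.12778 ≈ 0.8866978.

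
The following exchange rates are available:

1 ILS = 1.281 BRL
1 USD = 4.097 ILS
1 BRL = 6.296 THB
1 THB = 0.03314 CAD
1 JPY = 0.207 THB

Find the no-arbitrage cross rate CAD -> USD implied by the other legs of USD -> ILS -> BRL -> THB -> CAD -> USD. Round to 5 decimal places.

Known legs of the cycle: 4.097 × 1.281 × 6.296 × 0.03314 = 1.09504588402608
For no arbitrage the full-cycle product must be 1, so the missing rate is 1 / 1.09504588402608 ≈ 0.9132037.

0.91320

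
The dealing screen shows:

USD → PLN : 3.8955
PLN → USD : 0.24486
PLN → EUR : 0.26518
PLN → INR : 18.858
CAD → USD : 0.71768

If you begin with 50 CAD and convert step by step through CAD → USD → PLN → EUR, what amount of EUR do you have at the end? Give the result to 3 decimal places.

37.068

50 CAD × 0.71768 = 35.884 USD
35.884 USD × 3.8955 = 139.786122 PLN
139.786122 PLN × 0.26518 = 37.06848383196 EUR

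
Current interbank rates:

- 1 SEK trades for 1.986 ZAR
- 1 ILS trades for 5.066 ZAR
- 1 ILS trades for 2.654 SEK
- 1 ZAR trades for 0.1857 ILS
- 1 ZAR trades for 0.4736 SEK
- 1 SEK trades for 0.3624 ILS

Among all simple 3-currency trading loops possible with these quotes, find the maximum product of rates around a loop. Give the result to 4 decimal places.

0.9788

ZAR→ILS→SEK→ZAR: 0.1857 × 2.654 × 1.986 = 0.97880
ZAR→SEK→ILS→ZAR: 0.4736 × 0.3624 × 5.066 = 0.86949
Maximum is ZAR→ILS→SEK→ZAR at 0.9788; no arbitrage — every cycle loses value.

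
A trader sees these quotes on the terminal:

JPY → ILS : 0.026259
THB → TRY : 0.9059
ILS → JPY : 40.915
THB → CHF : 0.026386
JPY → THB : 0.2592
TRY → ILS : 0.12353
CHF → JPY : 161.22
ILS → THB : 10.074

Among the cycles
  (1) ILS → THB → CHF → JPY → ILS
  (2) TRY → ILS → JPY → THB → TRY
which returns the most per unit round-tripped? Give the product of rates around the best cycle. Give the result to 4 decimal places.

1.1868

(1) 10.074 × 0.026386 × 161.22 × 0.026259 = 1.12531
(2) 0.12353 × 40.915 × 0.2592 × 0.9059 = 1.18678
Highest is cycle (2) at 1.1868 (>1, arbitrage).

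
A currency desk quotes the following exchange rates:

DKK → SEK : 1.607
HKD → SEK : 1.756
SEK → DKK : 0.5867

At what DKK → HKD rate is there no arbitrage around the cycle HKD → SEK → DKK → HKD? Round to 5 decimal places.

Known legs of the cycle: 1.756 × 0.5867 = 1.0302452
For no arbitrage the full-cycle product must be 1, so the missing rate is 1 / 1.0302452 ≈ 0.9706427.

0.97064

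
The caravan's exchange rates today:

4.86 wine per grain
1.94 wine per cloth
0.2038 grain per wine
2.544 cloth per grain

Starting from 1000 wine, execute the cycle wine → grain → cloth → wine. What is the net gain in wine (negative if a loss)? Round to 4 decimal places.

5.8264

1000 wine × 0.2038 = 203.8 grain
203.8 grain × 2.544 = 518.4672 cloth
518.4672 cloth × 1.94 = 1005.826368 wine
Net change: 1005.826368 − 1000 = 5.826368 wine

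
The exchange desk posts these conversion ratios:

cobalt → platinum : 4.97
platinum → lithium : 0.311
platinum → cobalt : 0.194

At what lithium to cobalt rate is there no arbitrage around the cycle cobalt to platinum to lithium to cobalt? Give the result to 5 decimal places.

0.64697

Known legs of the cycle: 4.97 × 0.311 = 1.54567
For no arbitrage the full-cycle product must be 1, so the missing rate is 1 / 1.54567 ≈ 0.6469686.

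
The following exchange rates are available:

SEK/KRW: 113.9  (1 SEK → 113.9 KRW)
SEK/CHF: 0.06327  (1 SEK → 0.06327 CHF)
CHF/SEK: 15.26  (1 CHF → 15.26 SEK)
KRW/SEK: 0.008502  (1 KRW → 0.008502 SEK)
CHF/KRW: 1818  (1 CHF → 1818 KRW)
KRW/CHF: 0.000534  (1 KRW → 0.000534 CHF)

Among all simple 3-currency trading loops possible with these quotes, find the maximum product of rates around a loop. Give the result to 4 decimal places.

SEK→CHF→KRW→SEK: 0.06327 × 1818 × 0.008502 = 0.97794
SEK→KRW→CHF→SEK: 113.9 × 0.000534 × 15.26 = 0.92815
Maximum is SEK→CHF→KRW→SEK at 0.9779; no arbitrage — every cycle loses value.

0.9779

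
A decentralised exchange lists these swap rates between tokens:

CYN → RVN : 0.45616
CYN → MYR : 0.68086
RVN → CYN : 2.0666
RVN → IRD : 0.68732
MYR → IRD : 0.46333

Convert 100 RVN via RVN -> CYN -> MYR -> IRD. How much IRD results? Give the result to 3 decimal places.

100 RVN × 2.0666 = 206.66 CYN
206.66 CYN × 0.68086 = 140.7065276 MYR
140.7065276 MYR × 0.46333 = 65.193555432908 IRD

65.194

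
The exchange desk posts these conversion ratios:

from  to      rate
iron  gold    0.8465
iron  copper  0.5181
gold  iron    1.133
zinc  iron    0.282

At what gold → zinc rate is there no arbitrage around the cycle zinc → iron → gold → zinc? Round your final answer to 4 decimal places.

Known legs of the cycle: 0.282 × 0.8465 = 0.238713
For no arbitrage the full-cycle product must be 1, so the missing rate is 1 / 0.238713 ≈ 4.189131.

4.1891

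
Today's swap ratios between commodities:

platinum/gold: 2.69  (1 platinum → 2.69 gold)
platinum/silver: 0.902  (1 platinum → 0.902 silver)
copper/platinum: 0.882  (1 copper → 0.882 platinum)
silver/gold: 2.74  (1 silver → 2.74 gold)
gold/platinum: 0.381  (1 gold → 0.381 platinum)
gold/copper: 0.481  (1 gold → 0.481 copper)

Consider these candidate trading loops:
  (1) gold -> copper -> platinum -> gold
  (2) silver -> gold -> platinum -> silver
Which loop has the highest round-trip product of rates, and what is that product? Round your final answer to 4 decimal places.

(1) 0.481 × 0.882 × 2.69 = 1.14121
(2) 2.74 × 0.381 × 0.902 = 0.94163
Highest is cycle (1) at 1.1412 (>1, arbitrage).

1.1412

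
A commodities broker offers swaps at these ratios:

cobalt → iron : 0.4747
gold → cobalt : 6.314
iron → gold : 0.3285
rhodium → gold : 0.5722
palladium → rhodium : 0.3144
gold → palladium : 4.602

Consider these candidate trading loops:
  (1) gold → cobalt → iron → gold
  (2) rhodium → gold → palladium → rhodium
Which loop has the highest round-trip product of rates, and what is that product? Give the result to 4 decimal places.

(1) 6.314 × 0.4747 × 0.3285 = 0.98460
(2) 0.5722 × 4.602 × 0.3144 = 0.82790
Highest is cycle (1) at 0.9846 (≤1, no arbitrage).

0.9846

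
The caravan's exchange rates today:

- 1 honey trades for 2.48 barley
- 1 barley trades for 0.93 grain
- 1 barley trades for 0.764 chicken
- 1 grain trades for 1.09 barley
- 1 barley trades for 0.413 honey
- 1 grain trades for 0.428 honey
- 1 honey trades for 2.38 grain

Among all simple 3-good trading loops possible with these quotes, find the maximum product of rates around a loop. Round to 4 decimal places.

honey→grain→barley→honey: 2.38 × 1.09 × 0.413 = 1.07140
honey→barley→grain→honey: 2.48 × 0.93 × 0.428 = 0.98714
Maximum is honey→grain→barley→honey at 1.0714; arbitrage exists.

1.0714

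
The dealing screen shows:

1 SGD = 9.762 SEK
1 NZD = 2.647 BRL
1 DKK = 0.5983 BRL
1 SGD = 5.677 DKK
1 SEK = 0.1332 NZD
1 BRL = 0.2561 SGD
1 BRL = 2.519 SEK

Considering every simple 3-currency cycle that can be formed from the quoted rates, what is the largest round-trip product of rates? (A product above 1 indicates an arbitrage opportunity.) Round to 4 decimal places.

BRL→SEK→NZD→BRL: 2.519 × 0.1332 × 2.647 = 0.88815
BRL→SGD→DKK→BRL: 0.2561 × 5.677 × 0.5983 = 0.86986
Maximum is BRL→SEK→NZD→BRL at 0.8882; no arbitrage — every cycle loses value.

0.8882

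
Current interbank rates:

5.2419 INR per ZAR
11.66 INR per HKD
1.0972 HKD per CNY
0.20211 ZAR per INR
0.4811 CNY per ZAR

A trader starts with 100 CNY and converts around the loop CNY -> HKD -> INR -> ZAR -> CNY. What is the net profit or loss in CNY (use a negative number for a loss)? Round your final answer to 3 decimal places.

24.396

100 CNY × 1.0972 = 109.72 HKD
109.72 HKD × 11.66 = 1279.3352 INR
1279.3352 INR × 0.20211 = 258.566437272 ZAR
258.566437272 ZAR × 0.4811 = 124.3963129715592 CNY
Net change: 124.3963129715592 − 100 = 24.3963129715592 CNY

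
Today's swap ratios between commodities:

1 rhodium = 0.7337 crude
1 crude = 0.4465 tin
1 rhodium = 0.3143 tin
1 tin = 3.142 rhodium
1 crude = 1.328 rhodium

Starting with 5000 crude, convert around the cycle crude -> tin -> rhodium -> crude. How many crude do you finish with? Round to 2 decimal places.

5000 crude × 0.4465 = 2232.5 tin
2232.5 tin × 3.142 = 7014.515 rhodium
7014.515 rhodium × 0.7337 = 5146.5496555 crude

5146.55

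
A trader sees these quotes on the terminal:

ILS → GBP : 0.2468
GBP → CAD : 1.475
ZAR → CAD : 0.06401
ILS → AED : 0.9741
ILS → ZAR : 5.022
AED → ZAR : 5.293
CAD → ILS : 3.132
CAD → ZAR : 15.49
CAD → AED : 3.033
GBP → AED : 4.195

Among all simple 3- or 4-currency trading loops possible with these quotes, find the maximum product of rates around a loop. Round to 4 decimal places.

1.1401

CAD→ILS→GBP→CAD: 3.132 × 0.2468 × 1.475 = 1.14014
AED→ZAR→CAD→ILS→AED: 5.293 × 0.06401 × 3.132 × 0.9741 = 1.03365
AED→ZAR→CAD→AED: 5.293 × 0.06401 × 3.033 = 1.02760
CAD→ILS→ZAR→CAD: 3.132 × 5.022 × 0.06401 = 1.00681
Maximum is CAD→ILS→GBP→CAD at 1.1401; arbitrage exists.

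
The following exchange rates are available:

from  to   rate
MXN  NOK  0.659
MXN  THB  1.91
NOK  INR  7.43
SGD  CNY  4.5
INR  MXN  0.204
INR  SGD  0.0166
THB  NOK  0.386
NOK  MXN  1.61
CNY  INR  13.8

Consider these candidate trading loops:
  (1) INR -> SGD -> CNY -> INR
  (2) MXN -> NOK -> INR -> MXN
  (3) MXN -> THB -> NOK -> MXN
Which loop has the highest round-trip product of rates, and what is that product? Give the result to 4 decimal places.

1.1870

(1) 0.0166 × 4.5 × 13.8 = 1.03086
(2) 0.659 × 7.43 × 0.204 = 0.99886
(3) 1.91 × 0.386 × 1.61 = 1.18699
Highest is cycle (3) at 1.1870 (>1, arbitrage).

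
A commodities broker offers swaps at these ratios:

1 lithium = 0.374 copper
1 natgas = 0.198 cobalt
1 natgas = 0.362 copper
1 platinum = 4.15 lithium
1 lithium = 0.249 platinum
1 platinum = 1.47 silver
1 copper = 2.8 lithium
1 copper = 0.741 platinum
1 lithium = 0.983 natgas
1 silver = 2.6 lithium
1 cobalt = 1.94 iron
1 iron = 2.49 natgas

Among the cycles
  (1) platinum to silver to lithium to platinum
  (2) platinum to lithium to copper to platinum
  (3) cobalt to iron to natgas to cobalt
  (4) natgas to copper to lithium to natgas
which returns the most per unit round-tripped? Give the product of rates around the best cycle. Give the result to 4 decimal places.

(1) 1.47 × 2.6 × 0.249 = 0.95168
(2) 4.15 × 0.374 × 0.741 = 1.15011
(3) 1.94 × 2.49 × 0.198 = 0.95646
(4) 0.362 × 2.8 × 0.983 = 0.99637
Highest is cycle (2) at 1.1501 (>1, arbitrage).

1.1501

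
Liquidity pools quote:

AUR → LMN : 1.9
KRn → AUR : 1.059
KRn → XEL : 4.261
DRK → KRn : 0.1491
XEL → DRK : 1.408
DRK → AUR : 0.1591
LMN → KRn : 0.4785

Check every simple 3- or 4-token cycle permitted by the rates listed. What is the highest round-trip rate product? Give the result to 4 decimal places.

0.9628

KRn→AUR→LMN→KRn: 1.059 × 1.9 × 0.4785 = 0.96279
KRn→XEL→DRK→KRn: 4.261 × 1.408 × 0.1491 = 0.89452
Maximum is KRn→AUR→LMN→KRn at 0.9628; no arbitrage — every cycle loses value.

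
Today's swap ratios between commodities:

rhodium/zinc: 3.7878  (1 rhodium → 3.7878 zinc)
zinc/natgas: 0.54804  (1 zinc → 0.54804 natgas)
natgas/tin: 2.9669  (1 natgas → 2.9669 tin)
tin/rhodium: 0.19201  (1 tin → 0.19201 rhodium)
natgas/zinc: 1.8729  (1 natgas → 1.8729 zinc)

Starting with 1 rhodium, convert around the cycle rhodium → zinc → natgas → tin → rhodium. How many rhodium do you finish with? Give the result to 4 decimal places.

1 rhodium × 3.7878 = 3.7878 zinc
3.7878 zinc × 0.54804 = 2.075865912 natgas
2.075865912 natgas × 2.9669 = 6.1588865743128 tin
6.1588865743128 tin × 0.19201 = 1.182567811133800728 rhodium

1.1826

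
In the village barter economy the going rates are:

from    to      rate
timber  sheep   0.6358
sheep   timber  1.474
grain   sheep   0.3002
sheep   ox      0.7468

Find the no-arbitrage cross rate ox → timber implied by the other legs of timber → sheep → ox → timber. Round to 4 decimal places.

Known legs of the cycle: 0.6358 × 0.7468 = 0.47481544
For no arbitrage the full-cycle product must be 1, so the missing rate is 1 / 0.47481544 ≈ 2.106081.

2.1061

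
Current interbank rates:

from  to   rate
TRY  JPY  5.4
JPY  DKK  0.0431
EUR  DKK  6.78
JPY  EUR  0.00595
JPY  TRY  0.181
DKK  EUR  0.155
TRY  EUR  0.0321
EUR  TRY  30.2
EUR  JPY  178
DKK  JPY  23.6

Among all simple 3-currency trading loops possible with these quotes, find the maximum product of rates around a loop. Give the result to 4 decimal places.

1.1891

EUR→JPY→DKK→EUR: 178 × 0.0431 × 0.155 = 1.18913
EUR→JPY→TRY→EUR: 178 × 0.181 × 0.0321 = 1.03420
EUR→TRY→JPY→EUR: 30.2 × 5.4 × 0.00595 = 0.97033
EUR→DKK→JPY→EUR: 6.78 × 23.6 × 0.00595 = 0.95205
Maximum is EUR→JPY→DKK→EUR at 1.1891; arbitrage exists.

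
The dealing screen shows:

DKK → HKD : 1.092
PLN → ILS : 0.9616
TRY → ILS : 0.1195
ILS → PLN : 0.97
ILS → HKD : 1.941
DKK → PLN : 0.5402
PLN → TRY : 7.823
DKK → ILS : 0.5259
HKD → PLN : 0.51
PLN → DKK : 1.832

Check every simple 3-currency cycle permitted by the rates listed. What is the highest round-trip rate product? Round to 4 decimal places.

HKD→PLN→DKK→HKD: 0.51 × 1.832 × 1.092 = 1.02028
HKD→PLN→ILS→HKD: 0.51 × 0.9616 × 1.941 = 0.95190
PLN→DKK→ILS→PLN: 1.832 × 0.5259 × 0.97 = 0.93455
TRY→ILS→PLN→TRY: 0.1195 × 0.97 × 7.823 = 0.90680
Maximum is HKD→PLN→DKK→HKD at 1.0203; arbitrage exists.

1.0203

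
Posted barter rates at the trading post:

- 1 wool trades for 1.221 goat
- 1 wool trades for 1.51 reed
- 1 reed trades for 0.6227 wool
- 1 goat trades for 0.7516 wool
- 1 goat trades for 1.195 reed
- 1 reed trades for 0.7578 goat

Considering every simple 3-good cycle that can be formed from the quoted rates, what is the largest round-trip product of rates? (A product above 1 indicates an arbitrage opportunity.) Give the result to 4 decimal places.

reed→wool→goat→reed: 0.6227 × 1.221 × 1.195 = 0.90858
reed→goat→wool→reed: 0.7578 × 0.7516 × 1.51 = 0.86004
Maximum is reed→wool→goat→reed at 0.9086; no arbitrage — every cycle loses value.

0.9086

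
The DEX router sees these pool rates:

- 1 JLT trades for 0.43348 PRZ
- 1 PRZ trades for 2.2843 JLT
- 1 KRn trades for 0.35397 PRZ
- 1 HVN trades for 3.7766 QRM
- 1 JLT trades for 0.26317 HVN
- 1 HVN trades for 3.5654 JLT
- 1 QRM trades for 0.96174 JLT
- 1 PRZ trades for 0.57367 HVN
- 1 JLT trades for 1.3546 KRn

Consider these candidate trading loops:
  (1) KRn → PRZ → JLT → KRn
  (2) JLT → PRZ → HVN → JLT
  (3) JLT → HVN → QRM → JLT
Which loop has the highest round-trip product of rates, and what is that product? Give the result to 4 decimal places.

(1) 0.35397 × 2.2843 × 1.3546 = 1.09529
(2) 0.43348 × 0.57367 × 3.5654 = 0.88662
(3) 0.26317 × 3.7766 × 0.96174 = 0.95586
Highest is cycle (1) at 1.0953 (>1, arbitrage).

1.0953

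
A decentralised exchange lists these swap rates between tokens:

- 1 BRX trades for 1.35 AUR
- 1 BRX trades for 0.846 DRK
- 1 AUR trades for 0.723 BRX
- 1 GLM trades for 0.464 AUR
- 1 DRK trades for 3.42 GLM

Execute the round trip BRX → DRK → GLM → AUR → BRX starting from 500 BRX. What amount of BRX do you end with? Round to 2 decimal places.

485.31

500 BRX × 0.846 = 423 DRK
423 DRK × 3.42 = 1446.66 GLM
1446.66 GLM × 0.464 = 671.25024 AUR
671.25024 AUR × 0.723 = 485.31392352 BRX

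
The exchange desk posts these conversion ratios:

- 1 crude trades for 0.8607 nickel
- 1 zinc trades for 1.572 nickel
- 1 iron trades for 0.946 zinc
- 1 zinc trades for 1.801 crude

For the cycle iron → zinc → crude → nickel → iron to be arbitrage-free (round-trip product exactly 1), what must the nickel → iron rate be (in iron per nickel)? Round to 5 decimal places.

Known legs of the cycle: 0.946 × 1.801 × 0.8607 = 1.4664141822
For no arbitrage the full-cycle product must be 1, so the missing rate is 1 / 1.4664141822 ≈ 0.6819356.

0.68194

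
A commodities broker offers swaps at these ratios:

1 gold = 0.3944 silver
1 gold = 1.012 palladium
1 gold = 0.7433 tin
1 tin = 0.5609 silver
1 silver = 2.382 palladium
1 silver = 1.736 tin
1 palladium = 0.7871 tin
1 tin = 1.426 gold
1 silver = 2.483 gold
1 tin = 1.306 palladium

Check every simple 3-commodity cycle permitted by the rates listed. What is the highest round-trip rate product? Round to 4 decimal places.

1.1359

gold→palladium→tin→gold: 1.012 × 0.7871 × 1.426 = 1.13587
silver→palladium→tin→silver: 2.382 × 0.7871 × 0.5609 = 1.05162
gold→tin→silver→gold: 0.7433 × 0.5609 × 2.483 = 1.03520
gold→silver→tin→gold: 0.3944 × 1.736 × 1.426 = 0.97635
Maximum is gold→palladium→tin→gold at 1.1359; arbitrage exists.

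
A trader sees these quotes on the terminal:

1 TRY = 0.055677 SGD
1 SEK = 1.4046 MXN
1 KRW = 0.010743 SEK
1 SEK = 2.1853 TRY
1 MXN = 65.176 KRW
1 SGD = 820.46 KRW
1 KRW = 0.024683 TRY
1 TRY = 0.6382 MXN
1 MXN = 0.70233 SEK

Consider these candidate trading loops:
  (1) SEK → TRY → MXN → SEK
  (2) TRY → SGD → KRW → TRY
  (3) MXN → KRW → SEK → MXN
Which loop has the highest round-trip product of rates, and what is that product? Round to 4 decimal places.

1.1275

(1) 2.1853 × 0.6382 × 0.70233 = 0.97951
(2) 0.055677 × 820.46 × 0.024683 = 1.12754
(3) 65.176 × 0.010743 × 1.4046 = 0.98348
Highest is cycle (2) at 1.1275 (>1, arbitrage).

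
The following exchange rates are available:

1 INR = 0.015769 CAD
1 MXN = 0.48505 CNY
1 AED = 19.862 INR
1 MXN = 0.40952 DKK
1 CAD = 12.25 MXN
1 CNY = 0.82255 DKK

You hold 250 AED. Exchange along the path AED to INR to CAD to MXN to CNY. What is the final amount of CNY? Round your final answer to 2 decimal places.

250 AED × 19.862 = 4965.5 INR
4965.5 INR × 0.015769 = 78.3009695 CAD
78.3009695 CAD × 12.25 = 959.186876375 MXN
959.186876375 MXN × 0.48505 = 465.25359438569375 CNY

465.25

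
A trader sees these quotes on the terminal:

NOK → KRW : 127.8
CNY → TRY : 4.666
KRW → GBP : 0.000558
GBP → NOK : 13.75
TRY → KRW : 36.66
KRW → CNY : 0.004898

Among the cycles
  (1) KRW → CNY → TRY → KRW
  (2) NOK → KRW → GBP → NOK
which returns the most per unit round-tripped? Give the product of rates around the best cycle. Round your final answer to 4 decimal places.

(1) 0.004898 × 4.666 × 36.66 = 0.83783
(2) 127.8 × 0.000558 × 13.75 = 0.98055
Highest is cycle (2) at 0.9805 (≤1, no arbitrage).

0.9805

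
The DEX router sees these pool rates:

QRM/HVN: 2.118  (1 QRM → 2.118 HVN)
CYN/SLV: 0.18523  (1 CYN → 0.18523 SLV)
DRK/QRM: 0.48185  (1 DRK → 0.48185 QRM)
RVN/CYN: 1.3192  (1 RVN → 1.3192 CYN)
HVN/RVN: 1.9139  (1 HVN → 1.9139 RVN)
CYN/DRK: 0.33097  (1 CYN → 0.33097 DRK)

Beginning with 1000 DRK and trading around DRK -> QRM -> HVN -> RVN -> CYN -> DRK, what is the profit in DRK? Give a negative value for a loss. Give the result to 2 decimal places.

-147.18

1000 DRK × 0.48185 = 481.85 QRM
481.85 QRM × 2.118 = 1020.5583 HVN
1020.5583 HVN × 1.9139 = 1953.24653037 RVN
1953.24653037 RVN × 1.3192 = 2576.722822864104 CYN
2576.722822864104 CYN × 0.33097 = 852.81795268333250088 DRK
Net change: 852.81795268333250088 − 1000 = -147.18204731666749912 DRK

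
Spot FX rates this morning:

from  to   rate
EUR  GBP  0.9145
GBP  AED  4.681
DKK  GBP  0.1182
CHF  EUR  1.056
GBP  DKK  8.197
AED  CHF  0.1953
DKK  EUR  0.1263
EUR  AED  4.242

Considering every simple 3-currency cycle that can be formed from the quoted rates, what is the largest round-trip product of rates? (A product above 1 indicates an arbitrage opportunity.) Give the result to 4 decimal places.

GBP→DKK→EUR→GBP: 8.197 × 0.1263 × 0.9145 = 0.94676
AED→CHF→EUR→AED: 0.1953 × 1.056 × 4.242 = 0.87486
Maximum is GBP→DKK→EUR→GBP at 0.9468; no arbitrage — every cycle loses value.

0.9468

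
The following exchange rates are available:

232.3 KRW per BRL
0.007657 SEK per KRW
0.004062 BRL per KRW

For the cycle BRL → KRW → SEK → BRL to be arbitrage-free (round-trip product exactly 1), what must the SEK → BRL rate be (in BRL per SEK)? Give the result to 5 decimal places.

0.56220

Known legs of the cycle: 232.3 × 0.007657 = 1.7787211
For no arbitrage the full-cycle product must be 1, so the missing rate is 1 / 1.7787211 ≈ 0.5622017.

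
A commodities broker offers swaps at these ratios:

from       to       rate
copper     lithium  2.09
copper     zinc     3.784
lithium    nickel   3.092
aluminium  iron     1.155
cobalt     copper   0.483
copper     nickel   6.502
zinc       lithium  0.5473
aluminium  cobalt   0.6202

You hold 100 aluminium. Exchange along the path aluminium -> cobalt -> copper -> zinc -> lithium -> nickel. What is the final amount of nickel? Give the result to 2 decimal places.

100 aluminium × 0.6202 = 62.02 cobalt
62.02 cobalt × 0.483 = 29.95566 copper
29.95566 copper × 3.784 = 113.35221744 zinc
113.35221744 zinc × 0.5473 = 62.037668604912 lithium
62.037668604912 lithium × 3.092 = 191.820471326387904 nickel

191.82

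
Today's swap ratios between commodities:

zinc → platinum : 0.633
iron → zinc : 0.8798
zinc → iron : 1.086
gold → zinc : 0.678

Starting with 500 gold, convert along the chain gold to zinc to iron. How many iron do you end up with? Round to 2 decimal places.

368.15

500 gold × 0.678 = 339 zinc
339 zinc × 1.086 = 368.154 iron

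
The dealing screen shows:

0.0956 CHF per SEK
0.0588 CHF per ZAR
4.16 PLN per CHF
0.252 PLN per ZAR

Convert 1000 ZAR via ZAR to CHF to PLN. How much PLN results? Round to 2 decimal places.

1000 ZAR × 0.0588 = 58.8 CHF
58.8 CHF × 4.16 = 244.608 PLN

244.61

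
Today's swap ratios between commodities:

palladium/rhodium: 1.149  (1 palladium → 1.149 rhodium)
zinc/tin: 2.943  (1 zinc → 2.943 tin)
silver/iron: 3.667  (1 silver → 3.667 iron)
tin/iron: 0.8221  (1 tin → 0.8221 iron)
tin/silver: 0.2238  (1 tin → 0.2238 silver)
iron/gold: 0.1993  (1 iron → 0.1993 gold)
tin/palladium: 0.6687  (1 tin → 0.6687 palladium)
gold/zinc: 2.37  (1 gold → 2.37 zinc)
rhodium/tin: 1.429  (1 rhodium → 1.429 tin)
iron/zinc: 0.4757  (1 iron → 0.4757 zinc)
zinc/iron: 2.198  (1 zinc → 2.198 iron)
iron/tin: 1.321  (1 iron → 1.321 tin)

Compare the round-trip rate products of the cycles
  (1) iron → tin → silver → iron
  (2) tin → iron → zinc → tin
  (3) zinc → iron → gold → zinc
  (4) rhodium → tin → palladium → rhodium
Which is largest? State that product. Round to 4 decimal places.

(1) 1.321 × 0.2238 × 3.667 = 1.08411
(2) 0.8221 × 0.4757 × 2.943 = 1.15093
(3) 2.198 × 0.1993 × 2.37 = 1.03821
(4) 1.429 × 0.6687 × 1.149 = 1.09795
Highest is cycle (2) at 1.1509 (>1, arbitrage).

1.1509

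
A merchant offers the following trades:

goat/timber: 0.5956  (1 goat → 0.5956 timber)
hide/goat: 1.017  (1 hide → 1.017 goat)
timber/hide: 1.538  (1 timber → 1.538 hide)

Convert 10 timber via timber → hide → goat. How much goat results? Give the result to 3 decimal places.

10 timber × 1.538 = 15.38 hide
15.38 hide × 1.017 = 15.64146 goat

15.641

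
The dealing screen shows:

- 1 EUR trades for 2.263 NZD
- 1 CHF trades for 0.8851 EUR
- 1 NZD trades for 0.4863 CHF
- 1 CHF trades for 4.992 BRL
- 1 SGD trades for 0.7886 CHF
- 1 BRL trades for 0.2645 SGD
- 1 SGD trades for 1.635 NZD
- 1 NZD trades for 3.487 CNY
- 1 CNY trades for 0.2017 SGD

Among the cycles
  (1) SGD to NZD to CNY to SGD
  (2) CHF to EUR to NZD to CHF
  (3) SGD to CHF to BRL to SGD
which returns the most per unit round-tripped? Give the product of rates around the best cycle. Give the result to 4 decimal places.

(1) 1.635 × 3.487 × 0.2017 = 1.14994
(2) 0.8851 × 2.263 × 0.4863 = 0.97405
(3) 0.7886 × 4.992 × 0.2645 = 1.04125
Highest is cycle (1) at 1.1499 (>1, arbitrage).

1.1499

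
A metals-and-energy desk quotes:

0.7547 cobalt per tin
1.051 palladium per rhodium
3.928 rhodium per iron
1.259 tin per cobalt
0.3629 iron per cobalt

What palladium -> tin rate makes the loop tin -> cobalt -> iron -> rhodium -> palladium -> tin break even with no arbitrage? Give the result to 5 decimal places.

Known legs of the cycle: 0.7547 × 0.3629 × 3.928 × 1.051 = 1.13066907348664
For no arbitrage the full-cycle product must be 1, so the missing rate is 1 / 1.13066907348664 ≈ 0.8844321.

0.88443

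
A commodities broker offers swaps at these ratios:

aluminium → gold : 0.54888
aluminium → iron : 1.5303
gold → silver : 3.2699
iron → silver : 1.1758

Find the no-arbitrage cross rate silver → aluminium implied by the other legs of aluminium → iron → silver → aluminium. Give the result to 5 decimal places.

0.55576

Known legs of the cycle: 1.5303 × 1.1758 = 1.79932674
For no arbitrage the full-cycle product must be 1, so the missing rate is 1 / 1.79932674 ≈ 0.5557634.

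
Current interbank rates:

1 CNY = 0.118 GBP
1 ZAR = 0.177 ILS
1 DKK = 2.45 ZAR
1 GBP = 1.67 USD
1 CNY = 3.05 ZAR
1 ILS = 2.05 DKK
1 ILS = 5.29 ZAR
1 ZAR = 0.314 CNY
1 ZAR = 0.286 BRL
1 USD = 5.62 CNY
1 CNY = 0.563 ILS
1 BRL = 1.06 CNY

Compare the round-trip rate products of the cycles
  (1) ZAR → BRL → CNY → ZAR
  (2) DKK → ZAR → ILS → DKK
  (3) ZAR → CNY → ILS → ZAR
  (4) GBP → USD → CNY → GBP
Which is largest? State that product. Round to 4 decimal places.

(1) 0.286 × 1.06 × 3.05 = 0.92464
(2) 2.45 × 0.177 × 2.05 = 0.88898
(3) 0.314 × 0.563 × 5.29 = 0.93518
(4) 1.67 × 5.62 × 0.118 = 1.10748
Highest is cycle (4) at 1.1075 (>1, arbitrage).

1.1075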